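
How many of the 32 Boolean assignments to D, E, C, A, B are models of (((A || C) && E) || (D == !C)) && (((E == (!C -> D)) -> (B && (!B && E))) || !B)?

16

Initial set: {((((A || C) && E) || (D == !C)) && (((E == (!C -> D)) -> (B && (!B && E))) || !B))}.
((((A || C) && E) || (D == !C)) && (((E == (!C -> D)) -> (B && (!B && E))) || !B)): α-rule — add (((A || C) && E) || (D == !C)), (((E == (!C -> D)) -> (B && (!B && E))) || !B).
(((A || C) && E) || (D == !C)): β-rule — branch into ((A || C) && E)  //  (D == !C).
  branch 1 (add ((A || C) && E)):
    ((A || C) && E): α-rule — add (A || C), E.
    (((E == (!C -> D)) -> (B && (!B && E))) || !B): β-rule — branch into ((E == (!C -> D)) -> (B && (!B && E)))  //  !B.
      branch 1.1 (add ((E == (!C -> D)) -> (B && (!B && E)))):
        (A || C): β-rule — branch into A  //  C.
          branch 1.1.1 (add A):
            ((E == (!C -> D)) -> (B && (!B && E))): β-rule — branch into !(E == (!C -> D))  //  (B && (!B && E)).
              branch 1.1.1.1 (add !(E == (!C -> D))):
                !(E == (!C -> D)): β-rule — branch into E, !(!C -> D)  //  !E, (!C -> D).
                  branch 1.1.1.1.1 (add E, !(!C -> D)):
                    !(!C -> D): α-rule — add !C, !D.
                    ○ open, literals {A=T, C=F, D=F, E=T}.
                  branch 1.1.1.1.2 (add !E, (!C -> D)):
                    × closes — contains both E and !E.
              branch 1.1.1.2 (add (B && (!B && E))):
                (B && (!B && E)): α-rule — add B, (!B && E).
                (!B && E): α-rule — add !B, E.
                × closes — contains both B and !B.
          branch 1.1.2 (add C):
            ((E == (!C -> D)) -> (B && (!B && E))): β-rule — branch into !(E == (!C -> D))  //  (B && (!B && E)).
              branch 1.1.2.1 (add !(E == (!C -> D))):
                !(E == (!C -> D)): β-rule — branch into E, !(!C -> D)  //  !E, (!C -> D).
                  branch 1.1.2.1.1 (add E, !(!C -> D)):
                    !(!C -> D): α-rule — add !C, !D.
                    × closes — contains both C and !C.
                  branch 1.1.2.1.2 (add !E, (!C -> D)):
                    × closes — contains both E and !E.
              branch 1.1.2.2 (add (B && (!B && E))):
                (B && (!B && E)): α-rule — add B, (!B && E).
                (!B && E): α-rule — add !B, E.
                × closes — contains both B and !B.
      branch 1.2 (add !B):
        (A || C): β-rule — branch into A  //  C.
          branch 1.2.1 (add A):
            ○ open, literals {A=T, B=F, E=T}.
          branch 1.2.2 (add C):
            ○ open, literals {B=F, C=T, E=T}.
  branch 2 (add (D == !C)):
    (((E == (!C -> D)) -> (B && (!B && E))) || !B): β-rule — branch into ((E == (!C -> D)) -> (B && (!B && E)))  //  !B.
      branch 2.1 (add ((E == (!C -> D)) -> (B && (!B && E)))):
        (D == !C): β-rule — branch into D, !C  //  !D, !!C.
          branch 2.1.1 (add D, !C):
            ((E == (!C -> D)) -> (B && (!B && E))): β-rule — branch into !(E == (!C -> D))  //  (B && (!B && E)).
              branch 2.1.1.1 (add !(E == (!C -> D))):
                !(E == (!C -> D)): β-rule — branch into E, !(!C -> D)  //  !E, (!C -> D).
                  branch 2.1.1.1.1 (add E, !(!C -> D)):
                    !(!C -> D): α-rule — add !C, !D.
                    × closes — contains both D and !D.
                  branch 2.1.1.1.2 (add !E, (!C -> D)):
                    (!C -> D): β-rule — branch into !!C  //  D.
                      branch 2.1.1.1.2.1 (add !!C):
                        × closes — contains both C and !C.
                      branch 2.1.1.1.2.2 (add D):
                        ○ open, literals {C=F, D=T, E=F}.
              branch 2.1.1.2 (add (B && (!B && E))):
                (B && (!B && E)): α-rule — add B, (!B && E).
                (!B && E): α-rule — add !B, E.
                × closes — contains both B and !B.
          branch 2.1.2 (add !D, !!C):
            ((E == (!C -> D)) -> (B && (!B && E))): β-rule — branch into !(E == (!C -> D))  //  (B && (!B && E)).
              branch 2.1.2.1 (add !(E == (!C -> D))):
                !(E == (!C -> D)): β-rule — branch into E, !(!C -> D)  //  !E, (!C -> D).
                  branch 2.1.2.1.1 (add E, !(!C -> D)):
                    !(!C -> D): α-rule — add !C, !D.
                    × closes — contains both C and !C.
                  branch 2.1.2.1.2 (add !E, (!C -> D)):
                    (!C -> D): β-rule — branch into !!C  //  D.
                      branch 2.1.2.1.2.1 (add !!C):
                        ○ open, literals {C=T, D=F, E=F}.
                      branch 2.1.2.1.2.2 (add D):
                        × closes — contains both D and !D.
              branch 2.1.2.2 (add (B && (!B && E))):
                (B && (!B && E)): α-rule — add B, (!B && E).
                (!B && E): α-rule — add !B, E.
                × closes — contains both B and !B.
      branch 2.2 (add !B):
        (D == !C): β-rule — branch into D, !C  //  !D, !!C.
          branch 2.2.1 (add D, !C):
            ○ open, literals {B=F, C=F, D=T}.
          branch 2.2.2 (add !D, !!C):
            ○ open, literals {B=F, C=T, D=F}.
11 branches closed, 7 open.
Each open branch fixes some atoms; the unmentioned ones are free. Counting distinct full assignments: branch {A=T, C=F, D=F, E=T} (B) contributes 2 new; branch {A=T, B=F, E=T} (D, C) contributes 3 new; branch {B=F, C=T, E=T} (D, A) contributes 2 new; branch {C=F, D=T, E=F} (A, B) contributes 4 new; branch {C=T, D=F, E=F} (A, B) contributes 4 new; branch {B=F, C=F, D=T} (E, A) contributes 1 new; branch {B=F, C=T, D=F} (E, A) contributes 0 new. Total: 16.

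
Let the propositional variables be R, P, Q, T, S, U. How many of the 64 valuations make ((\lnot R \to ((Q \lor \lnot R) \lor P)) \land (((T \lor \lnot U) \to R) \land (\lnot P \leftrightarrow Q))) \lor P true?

Initial set: {(((\lnot R \to ((Q \lor \lnot R) \lor P)) \land (((T \lor \lnot U) \to R) \land (\lnot P \leftrightarrow Q))) \lor P)}.
(((\lnot R \to ((Q \lor \lnot R) \lor P)) \land (((T \lor \lnot U) \to R) \land (\lnot P \leftrightarrow Q))) \lor P): β-rule — branch into ((\lnot R \to ((Q \lor \lnot R) \lor P)) \land (((T \lor \lnot U) \to R) \land (\lnot P \leftrightarrow Q)))  //  P.
  branch 1 (add ((\lnot R \to ((Q \lor \lnot R) \lor P)) \land (((T \lor \lnot U) \to R) \land (\lnot P \leftrightarrow Q)))):
    ((\lnot R \to ((Q \lor \lnot R) \lor P)) \land (((T \lor \lnot U) \to R) \land (\lnot P \leftrightarrow Q))): α-rule — add (\lnot R \to ((Q \lor \lnot R) \lor P)), (((T \lor \lnot U) \to R) \land (\lnot P \leftrightarrow Q)).
    (((T \lor \lnot U) \to R) \land (\lnot P \leftrightarrow Q)): α-rule — add ((T \lor \lnot U) \to R), (\lnot P \leftrightarrow Q).
    (\lnot R \to ((Q \lor \lnot R) \lor P)): β-rule — branch into \lnot \lnot R  //  ((Q \lor \lnot R) \lor P).
      branch 1.1 (add \lnot \lnot R):
        ((T \lor \lnot U) \to R): β-rule — branch into \lnot (T \lor \lnot U)  //  R.
          branch 1.1.1 (add \lnot (T \lor \lnot U)):
            \lnot (T \lor \lnot U): α-rule — add \lnot T, \lnot \lnot U.
            (\lnot P \leftrightarrow Q): β-rule — branch into \lnot P, Q  //  \lnot \lnot P, \lnot Q.
              branch 1.1.1.1 (add \lnot P, Q):
                ○ open, literals {P=F, Q=T, R=T, T=F, U=T}.
              branch 1.1.1.2 (add \lnot \lnot P, \lnot Q):
                ○ open, literals {P=T, Q=F, R=T, T=F, U=T}.
          branch 1.1.2 (add R):
            (\lnot P \leftrightarrow Q): β-rule — branch into \lnot P, Q  //  \lnot \lnot P, \lnot Q.
              branch 1.1.2.1 (add \lnot P, Q):
                ○ open, literals {P=F, Q=T, R=T}.
              branch 1.1.2.2 (add \lnot \lnot P, \lnot Q):
                ○ open, literals {P=T, Q=F, R=T}.
      branch 1.2 (add ((Q \lor \lnot R) \lor P)):
        ((T \lor \lnot U) \to R): β-rule — branch into \lnot (T \lor \lnot U)  //  R.
          branch 1.2.1 (add \lnot (T \lor \lnot U)):
            \lnot (T \lor \lnot U): α-rule — add \lnot T, \lnot \lnot U.
            (\lnot P \leftrightarrow Q): β-rule — branch into \lnot P, Q  //  \lnot \lnot P, \lnot Q.
              branch 1.2.1.1 (add \lnot P, Q):
                ((Q \lor \lnot R) \lor P): β-rule — branch into (Q \lor \lnot R)  //  P.
                  branch 1.2.1.1.1 (add (Q \lor \lnot R)):
                    (Q \lor \lnot R): β-rule — branch into Q  //  \lnot R.
                      branch 1.2.1.1.1.1 (add Q):
                        ○ open, literals {P=F, Q=T, T=F, U=T}.
                      branch 1.2.1.1.1.2 (add \lnot R):
                        ○ open, literals {P=F, Q=T, R=F, T=F, U=T}.
                  branch 1.2.1.1.2 (add P):
                    × closes — contains both P and \lnot P.
              branch 1.2.1.2 (add \lnot \lnot P, \lnot Q):
                ((Q \lor \lnot R) \lor P): β-rule — branch into (Q \lor \lnot R)  //  P.
                  branch 1.2.1.2.1 (add (Q \lor \lnot R)):
                    (Q \lor \lnot R): β-rule — branch into Q  //  \lnot R.
                      branch 1.2.1.2.1.1 (add Q):
                        × closes — contains both Q and \lnot Q.
                      branch 1.2.1.2.1.2 (add \lnot R):
                        ○ open, literals {P=T, Q=F, R=F, T=F, U=T}.
                  branch 1.2.1.2.2 (add P):
                    ○ open, literals {P=T, Q=F, T=F, U=T}.
          branch 1.2.2 (add R):
            (\lnot P \leftrightarrow Q): β-rule — branch into \lnot P, Q  //  \lnot \lnot P, \lnot Q.
              branch 1.2.2.1 (add \lnot P, Q):
                ((Q \lor \lnot R) \lor P): β-rule — branch into (Q \lor \lnot R)  //  P.
                  branch 1.2.2.1.1 (add (Q \lor \lnot R)):
                    (Q \lor \lnot R): β-rule — branch into Q  //  \lnot R.
                      branch 1.2.2.1.1.1 (add Q):
                        ○ open, literals {P=F, Q=T, R=T}.
                      branch 1.2.2.1.1.2 (add \lnot R):
                        × closes — contains both R and \lnot R.
                  branch 1.2.2.1.2 (add P):
                    × closes — contains both P and \lnot P.
              branch 1.2.2.2 (add \lnot \lnot P, \lnot Q):
                ((Q \lor \lnot R) \lor P): β-rule — branch into (Q \lor \lnot R)  //  P.
                  branch 1.2.2.2.1 (add (Q \lor \lnot R)):
                    (Q \lor \lnot R): β-rule — branch into Q  //  \lnot R.
                      branch 1.2.2.2.1.1 (add Q):
                        × closes — contains both Q and \lnot Q.
                      branch 1.2.2.2.1.2 (add \lnot R):
                        × closes — contains both R and \lnot R.
                  branch 1.2.2.2.2 (add P):
                    ○ open, literals {P=T, Q=F, R=T}.
  branch 2 (add P):
    ○ open, literals {P=T}.
6 branches closed, 11 open.
Each open branch fixes some atoms; the unmentioned ones are free. Counting distinct full assignments: branch {P=F, Q=T, R=T, T=F, U=T} (S) contributes 2 new; branch {P=T, Q=F, R=T, T=F, U=T} (S) contributes 2 new; branch {P=F, Q=T, R=T} (T, S, U) contributes 6 new; branch {P=T, Q=F, R=T} (T, S, U) contributes 6 new; branch {P=F, Q=T, T=F, U=T} (R, S) contributes 2 new; branch {P=F, Q=T, R=F, T=F, U=T} (S) contributes 0 new; branch {P=T, Q=F, R=F, T=F, U=T} (S) contributes 2 new; branch {P=T, Q=F, T=F, U=T} (R, S) contributes 0 new; branch {P=F, Q=T, R=T} (T, S, U) contributes 0 new; branch {P=T, Q=F, R=T} (T, S, U) contributes 0 new; branch {P=T} (R, Q, T, S, U) contributes 22 new. Total: 42.

42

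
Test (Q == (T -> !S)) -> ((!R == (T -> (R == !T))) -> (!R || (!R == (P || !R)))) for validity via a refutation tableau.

Assume the negation and expand:
Initial set: {F ((Q == (T -> !S)) -> ((!R == (T -> (R == !T))) -> (!R || (!R == (P || !R)))))}.
F ((Q == (T -> !S)) -> ((!R == (T -> (R == !T))) -> (!R || (!R == (P || !R))))): α-rule — add T (Q == (T -> !S)), F ((!R == (T -> (R == !T))) -> (!R || (!R == (P || !R)))).
F ((!R == (T -> (R == !T))) -> (!R || (!R == (P || !R)))): α-rule — add T (!R == (T -> (R == !T))), F (!R || (!R == (P || !R))).
F (!R || (!R == (P || !R))): α-rule — add F !R, F (!R == (P || !R)).
T (Q == (T -> !S)): β-rule — branch into T Q, T (T -> !S)  //  F Q, F (T -> !S).
  branch 1 (add T Q, T (T -> !S)):
    T (!R == (T -> (R == !T))): β-rule — branch into T !R, T (T -> (R == !T))  //  F !R, F (T -> (R == !T)).
      branch 1.1 (add T !R, T (T -> (R == !T))):
        × closes — contains both R and !R.
      branch 1.2 (add F !R, F (T -> (R == !T))):
        F (T -> (R == !T)): α-rule — add T T, F (R == !T).
        F (!R == (P || !R)): β-rule — branch into T !R, F (P || !R)  //  F !R, T (P || !R).
          branch 1.2.1 (add T !R, F (P || !R)):
            × closes — contains both R and !R.
          branch 1.2.2 (add F !R, T (P || !R)):
            T (T -> !S): β-rule — branch into F T  //  T !S.
              branch 1.2.2.1 (add F T):
                × closes — contains both T and !T.
              branch 1.2.2.2 (add T !S):
                F (R == !T): β-rule — branch into T R, F !T  //  F R, T !T.
                  branch 1.2.2.2.1 (add T R, F !T):
                    T (P || !R): β-rule — branch into T P  //  T !R.
                      branch 1.2.2.2.1.1 (add T P):
                        ○ open, literals {P=T, Q=T, R=T, S=F, T=T}.
                      branch 1.2.2.2.1.2 (add T !R):
                        × closes — contains both R and !R.
                  branch 1.2.2.2.2 (add F R, T !T):
                    × closes — contains both R and !R.
  branch 2 (add F Q, F (T -> !S)):
    F (T -> !S): α-rule — add T T, F !S.
    T (!R == (T -> (R == !T))): β-rule — branch into T !R, T (T -> (R == !T))  //  F !R, F (T -> (R == !T)).
      branch 2.1 (add T !R, T (T -> (R == !T))):
        × closes — contains both R and !R.
      branch 2.2 (add F !R, F (T -> (R == !T))):
        F (T -> (R == !T)): α-rule — add T T, F (R == !T).
        F (!R == (P || !R)): β-rule — branch into T !R, F (P || !R)  //  F !R, T (P || !R).
          branch 2.2.1 (add T !R, F (P || !R)):
            × closes — contains both R and !R.
          branch 2.2.2 (add F !R, T (P || !R)):
            F (R == !T): β-rule — branch into T R, F !T  //  F R, T !T.
              branch 2.2.2.1 (add T R, F !T):
                T (P || !R): β-rule — branch into T P  //  T !R.
                  branch 2.2.2.1.1 (add T P):
                    ○ open, literals {P=T, Q=F, R=T, S=T, T=T}.
                  branch 2.2.2.1.2 (add T !R):
                    × closes — contains both R and !R.
              branch 2.2.2.2 (add F R, T !T):
                × closes — contains both R and !R.
9 branches closed, 2 open.
An open branch gives a countermodel: P=T, Q=T, R=T, S=F, T=T (unmentioned atoms arbitrary); under it the original formula is false.

Not valid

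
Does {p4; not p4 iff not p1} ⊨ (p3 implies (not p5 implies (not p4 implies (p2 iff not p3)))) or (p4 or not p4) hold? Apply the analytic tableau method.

Initial set: {p4; (not p4 iff not p1); not ((p3 implies (not p5 implies (not p4 implies (p2 iff not p3)))) or (p4 or not p4))}.
not ((p3 implies (not p5 implies (not p4 implies (p2 iff not p3)))) or (p4 or not p4)): α-rule — add not (p3 implies (not p5 implies (not p4 implies (p2 iff not p3)))), not (p4 or not p4).
not (p3 implies (not p5 implies (not p4 implies (p2 iff not p3)))): α-rule — add p3, not (not p5 implies (not p4 implies (p2 iff not p3))).
not (p4 or not p4): α-rule — add not p4, not not p4.
× closes — contains both p4 and not p4.
All 1 branch closes.
Every branch closed, so the premises entail the conclusion.

Yes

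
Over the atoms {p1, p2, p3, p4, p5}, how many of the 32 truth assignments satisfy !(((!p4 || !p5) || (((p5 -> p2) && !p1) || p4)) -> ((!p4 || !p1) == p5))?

16

Initial set: {!(((!p4 || !p5) || (((p5 -> p2) && !p1) || p4)) -> ((!p4 || !p1) == p5))}.
!(((!p4 || !p5) || (((p5 -> p2) && !p1) || p4)) -> ((!p4 || !p1) == p5)): α-rule — add ((!p4 || !p5) || (((p5 -> p2) && !p1) || p4)), !((!p4 || !p1) == p5).
((!p4 || !p5) || (((p5 -> p2) && !p1) || p4)): β-rule — branch into (!p4 || !p5)  //  (((p5 -> p2) && !p1) || p4).
  branch 1 (add (!p4 || !p5)):
    !((!p4 || !p1) == p5): β-rule — branch into (!p4 || !p1), !p5  //  !(!p4 || !p1), p5.
      branch 1.1 (add (!p4 || !p1), !p5):
        (!p4 || !p5): β-rule — branch into !p4  //  !p5.
          branch 1.1.1 (add !p4):
            (!p4 || !p1): β-rule — branch into !p4  //  !p1.
              branch 1.1.1.1 (add !p4):
                ○ open, literals {p4=false, p5=false}.
              branch 1.1.1.2 (add !p1):
                ○ open, literals {p1=false, p4=false, p5=false}.
          branch 1.1.2 (add !p5):
            (!p4 || !p1): β-rule — branch into !p4  //  !p1.
              branch 1.1.2.1 (add !p4):
                ○ open, literals {p4=false, p5=false}.
              branch 1.1.2.2 (add !p1):
                ○ open, literals {p1=false, p5=false}.
      branch 1.2 (add !(!p4 || !p1), p5):
        !(!p4 || !p1): α-rule — add !!p4, !!p1.
        (!p4 || !p5): β-rule — branch into !p4  //  !p5.
          branch 1.2.1 (add !p4):
            × closes — contains both p4 and !p4.
          branch 1.2.2 (add !p5):
            × closes — contains both p5 and !p5.
  branch 2 (add (((p5 -> p2) && !p1) || p4)):
    !((!p4 || !p1) == p5): β-rule — branch into (!p4 || !p1), !p5  //  !(!p4 || !p1), p5.
      branch 2.1 (add (!p4 || !p1), !p5):
        (((p5 -> p2) && !p1) || p4): β-rule — branch into ((p5 -> p2) && !p1)  //  p4.
          branch 2.1.1 (add ((p5 -> p2) && !p1)):
            ((p5 -> p2) && !p1): α-rule — add (p5 -> p2), !p1.
            (!p4 || !p1): β-rule — branch into !p4  //  !p1.
              branch 2.1.1.1 (add !p4):
                (p5 -> p2): β-rule — branch into !p5  //  p2.
                  branch 2.1.1.1.1 (add !p5):
                    ○ open, literals {p1=false, p4=false, p5=false}.
                  branch 2.1.1.1.2 (add p2):
                    ○ open, literals {p1=false, p2=true, p4=false, p5=false}.
              branch 2.1.1.2 (add !p1):
                (p5 -> p2): β-rule — branch into !p5  //  p2.
                  branch 2.1.1.2.1 (add !p5):
                    ○ open, literals {p1=false, p5=false}.
                  branch 2.1.1.2.2 (add p2):
                    ○ open, literals {p1=false, p2=true, p5=false}.
          branch 2.1.2 (add p4):
            (!p4 || !p1): β-rule — branch into !p4  //  !p1.
              branch 2.1.2.1 (add !p4):
                × closes — contains both p4 and !p4.
              branch 2.1.2.2 (add !p1):
                ○ open, literals {p1=false, p4=true, p5=false}.
      branch 2.2 (add !(!p4 || !p1), p5):
        !(!p4 || !p1): α-rule — add !!p4, !!p1.
        (((p5 -> p2) && !p1) || p4): β-rule — branch into ((p5 -> p2) && !p1)  //  p4.
          branch 2.2.1 (add ((p5 -> p2) && !p1)):
            ((p5 -> p2) && !p1): α-rule — add (p5 -> p2), !p1.
            × closes — contains both p1 and !p1.
          branch 2.2.2 (add p4):
            ○ open, literals {p1=true, p4=true, p5=true}.
4 branches closed, 10 open.
Each open branch fixes some atoms; the unmentioned ones are free. Counting distinct full assignments: branch {p4=false, p5=false} (p1, p2, p3) contributes 8 new; branch {p1=false, p4=false, p5=false} (p2, p3) contributes 0 new; branch {p4=false, p5=false} (p1, p2, p3) contributes 0 new; branch {p1=false, p5=false} (p2, p3, p4) contributes 4 new; branch {p1=false, p4=false, p5=false} (p2, p3) contributes 0 new; branch {p1=false, p2=true, p4=false, p5=false} (p3) contributes 0 new; branch {p1=false, p5=false} (p2, p3, p4) contributes 0 new; branch {p1=false, p2=true, p5=false} (p3, p4) contributes 0 new; branch {p1=false, p4=true, p5=false} (p2, p3) contributes 0 new; branch {p1=true, p4=true, p5=true} (p2, p3) contributes 4 new. Total: 16.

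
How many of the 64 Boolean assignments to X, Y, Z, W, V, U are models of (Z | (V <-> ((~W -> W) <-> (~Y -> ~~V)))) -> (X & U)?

Initial set: {((Z | (V <-> ((~W -> W) <-> (~Y -> ~~V)))) -> (X & U))}.
((Z | (V <-> ((~W -> W) <-> (~Y -> ~~V)))) -> (X & U)): β-rule — branch into ~(Z | (V <-> ((~W -> W) <-> (~Y -> ~~V))))  //  (X & U).
  branch 1 (add ~(Z | (V <-> ((~W -> W) <-> (~Y -> ~~V))))):
    ~(Z | (V <-> ((~W -> W) <-> (~Y -> ~~V)))): α-rule — add ~Z, ~(V <-> ((~W -> W) <-> (~Y -> ~~V))).
    ~(V <-> ((~W -> W) <-> (~Y -> ~~V))): β-rule — branch into V, ~((~W -> W) <-> (~Y -> ~~V))  //  ~V, ((~W -> W) <-> (~Y -> ~~V)).
      branch 1.1 (add V, ~((~W -> W) <-> (~Y -> ~~V))):
        ~((~W -> W) <-> (~Y -> ~~V)): β-rule — branch into (~W -> W), ~(~Y -> ~~V)  //  ~(~W -> W), (~Y -> ~~V).
          branch 1.1.1 (add (~W -> W), ~(~Y -> ~~V)):
            ~(~Y -> ~~V): α-rule — add ~Y, ~~~V.
            ~~~V: drop double negation, giving ~V.
            × closes — contains both V and ~V.
          branch 1.1.2 (add ~(~W -> W), (~Y -> ~~V)):
            ~(~W -> W): α-rule — add ~W, ~W.
            (~Y -> ~~V): β-rule — branch into ~~Y  //  ~~V.
              branch 1.1.2.1 (add ~~Y):
                ○ open, literals {V=T, W=F, Y=T, Z=F}.
              branch 1.1.2.2 (add ~~V):
                ~~V: drop double negation, giving V.
                ○ open, literals {V=T, W=F, Z=F}.
      branch 1.2 (add ~V, ((~W -> W) <-> (~Y -> ~~V))):
        ((~W -> W) <-> (~Y -> ~~V)): β-rule — branch into (~W -> W), (~Y -> ~~V)  //  ~(~W -> W), ~(~Y -> ~~V).
          branch 1.2.1 (add (~W -> W), (~Y -> ~~V)):
            (~W -> W): β-rule — branch into ~~W  //  W.
              branch 1.2.1.1 (add ~~W):
                (~Y -> ~~V): β-rule — branch into ~~Y  //  ~~V.
                  branch 1.2.1.1.1 (add ~~Y):
                    ○ open, literals {V=F, W=T, Y=T, Z=F}.
                  branch 1.2.1.1.2 (add ~~V):
                    ~~V: drop double negation, giving V.
                    × closes — contains both V and ~V.
              branch 1.2.1.2 (add W):
                (~Y -> ~~V): β-rule — branch into ~~Y  //  ~~V.
                  branch 1.2.1.2.1 (add ~~Y):
                    ○ open, literals {V=F, W=T, Y=T, Z=F}.
                  branch 1.2.1.2.2 (add ~~V):
                    ~~V: drop double negation, giving V.
                    × closes — contains both V and ~V.
          branch 1.2.2 (add ~(~W -> W), ~(~Y -> ~~V)):
            ~(~W -> W): α-rule — add ~W, ~W.
            ~(~Y -> ~~V): α-rule — add ~Y, ~~~V.
            ~~~V: drop double negation, giving ~V.
            ○ open, literals {V=F, W=F, Y=F, Z=F}.
  branch 2 (add (X & U)):
    (X & U): α-rule — add X, U.
    ○ open, literals {U=T, X=T}.
3 branches closed, 6 open.
Each open branch fixes some atoms; the unmentioned ones are free. Counting distinct full assignments: branch {V=T, W=F, Y=T, Z=F} (X, U) contributes 4 new; branch {V=T, W=F, Z=F} (X, Y, U) contributes 4 new; branch {V=F, W=T, Y=T, Z=F} (X, U) contributes 4 new; branch {V=F, W=T, Y=T, Z=F} (X, U) contributes 0 new; branch {V=F, W=F, Y=F, Z=F} (X, U) contributes 4 new; branch {U=T, X=T} (Y, Z, W, V) contributes 12 new. Total: 28.

28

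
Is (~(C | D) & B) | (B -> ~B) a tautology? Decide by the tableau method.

Not valid

Assume the negation and expand:
Initial set: {~((~(C | D) & B) | (B -> ~B))}.
~((~(C | D) & B) | (B -> ~B)): α-rule — add ~(~(C | D) & B), ~(B -> ~B).
~(B -> ~B): α-rule — add B, ~~B.
~(~(C | D) & B): β-rule — branch into ~~(C | D)  //  ~B.
  branch 1 (add ~~(C | D)):
    ~~(C | D): β-rule — branch into C  //  D.
      branch 1.1 (add C):
        ○ open, literals {B=true, C=true}.
      branch 1.2 (add D):
        ○ open, literals {B=true, D=true}.
  branch 2 (add ~B):
    × closes — contains both B and ~B.
1 branch closed, 2 open.
An open branch gives a countermodel: B=true, C=true (unmentioned atoms arbitrary); under it the original formula is false.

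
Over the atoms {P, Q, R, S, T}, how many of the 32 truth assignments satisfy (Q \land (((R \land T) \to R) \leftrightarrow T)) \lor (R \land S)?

Initial set: {((Q \land (((R \land T) \to R) \leftrightarrow T)) \lor (R \land S))}.
((Q \land (((R \land T) \to R) \leftrightarrow T)) \lor (R \land S)): β-rule — branch into (Q \land (((R \land T) \to R) \leftrightarrow T))  //  (R \land S).
  branch 1 (add (Q \land (((R \land T) \to R) \leftrightarrow T))):
    (Q \land (((R \land T) \to R) \leftrightarrow T)): α-rule — add Q, (((R \land T) \to R) \leftrightarrow T).
    (((R \land T) \to R) \leftrightarrow T): β-rule — branch into ((R \land T) \to R), T  //  \lnot ((R \land T) \to R), \lnot T.
      branch 1.1 (add ((R \land T) \to R), T):
        ((R \land T) \to R): β-rule — branch into \lnot (R \land T)  //  R.
          branch 1.1.1 (add \lnot (R \land T)):
            \lnot (R \land T): β-rule — branch into \lnot R  //  \lnot T.
              branch 1.1.1.1 (add \lnot R):
                ○ open, literals {Q=true, R=false, T=true}.
              branch 1.1.1.2 (add \lnot T):
                × closes — contains both T and \lnot T.
          branch 1.1.2 (add R):
            ○ open, literals {Q=true, R=true, T=true}.
      branch 1.2 (add \lnot ((R \land T) \to R), \lnot T):
        \lnot ((R \land T) \to R): α-rule — add (R \land T), \lnot R.
        (R \land T): α-rule — add R, T.
        × closes — contains both R and \lnot R.
  branch 2 (add (R \land S)):
    (R \land S): α-rule — add R, S.
    ○ open, literals {R=true, S=true}.
2 branches closed, 3 open.
Each open branch fixes some atoms; the unmentioned ones are free. Counting distinct full assignments: branch {Q=true, R=false, T=true} (P, S) contributes 4 new; branch {Q=true, R=true, T=true} (P, S) contributes 4 new; branch {R=true, S=true} (P, Q, T) contributes 6 new. Total: 14.

14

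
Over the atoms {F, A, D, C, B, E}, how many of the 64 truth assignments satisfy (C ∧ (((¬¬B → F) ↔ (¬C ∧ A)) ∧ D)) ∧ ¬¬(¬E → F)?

Initial set: {((C ∧ (((¬¬B → F) ↔ (¬C ∧ A)) ∧ D)) ∧ ¬¬(¬E → F))}.
((C ∧ (((¬¬B → F) ↔ (¬C ∧ A)) ∧ D)) ∧ ¬¬(¬E → F)): α-rule — add (C ∧ (((¬¬B → F) ↔ (¬C ∧ A)) ∧ D)), ¬¬(¬E → F).
(C ∧ (((¬¬B → F) ↔ (¬C ∧ A)) ∧ D)): α-rule — add C, (((¬¬B → F) ↔ (¬C ∧ A)) ∧ D).
¬¬(¬E → F): drop double negation, giving (¬E → F).
(((¬¬B → F) ↔ (¬C ∧ A)) ∧ D): α-rule — add ((¬¬B → F) ↔ (¬C ∧ A)), D.
(¬E → F): β-rule — branch into ¬¬E  //  F.
  branch 1 (add ¬¬E):
    ((¬¬B → F) ↔ (¬C ∧ A)): β-rule — branch into (¬¬B → F), (¬C ∧ A)  //  ¬(¬¬B → F), ¬(¬C ∧ A).
      branch 1.1 (add (¬¬B → F), (¬C ∧ A)):
        (¬C ∧ A): α-rule — add ¬C, A.
        × closes — contains both C and ¬C.
      branch 1.2 (add ¬(¬¬B → F), ¬(¬C ∧ A)):
        ¬(¬¬B → F): α-rule — add ¬¬B, ¬F.
        ¬¬B: drop double negation, giving B.
        ¬(¬C ∧ A): β-rule — branch into ¬¬C  //  ¬A.
          branch 1.2.1 (add ¬¬C):
            ○ open, literals {B=1, C=1, D=1, E=1, F=0}.
          branch 1.2.2 (add ¬A):
            ○ open, literals {A=0, B=1, C=1, D=1, E=1, F=0}.
  branch 2 (add F):
    ((¬¬B → F) ↔ (¬C ∧ A)): β-rule — branch into (¬¬B → F), (¬C ∧ A)  //  ¬(¬¬B → F), ¬(¬C ∧ A).
      branch 2.1 (add (¬¬B → F), (¬C ∧ A)):
        (¬C ∧ A): α-rule — add ¬C, A.
        × closes — contains both C and ¬C.
      branch 2.2 (add ¬(¬¬B → F), ¬(¬C ∧ A)):
        ¬(¬¬B → F): α-rule — add ¬¬B, ¬F.
        × closes — contains both F and ¬F.
3 branches closed, 2 open.
Each open branch fixes some atoms; the unmentioned ones are free. Counting distinct full assignments: branch {B=1, C=1, D=1, E=1, F=0} (A) contributes 2 new; branch {A=0, B=1, C=1, D=1, E=1, F=0} (none free) contributes 0 new. Total: 2.

2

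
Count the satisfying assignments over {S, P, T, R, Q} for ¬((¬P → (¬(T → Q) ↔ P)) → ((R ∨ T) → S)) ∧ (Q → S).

4

Initial set: {T (¬((¬P → (¬(T → Q) ↔ P)) → ((R ∨ T) → S)) ∧ (Q → S))}.
T (¬((¬P → (¬(T → Q) ↔ P)) → ((R ∨ T) → S)) ∧ (Q → S)): α-rule — add T ¬((¬P → (¬(T → Q) ↔ P)) → ((R ∨ T) → S)), T (Q → S).
T ¬((¬P → (¬(T → Q) ↔ P)) → ((R ∨ T) → S)): α-rule — add T (¬P → (¬(T → Q) ↔ P)), F ((R ∨ T) → S).
F ((R ∨ T) → S): α-rule — add T (R ∨ T), F S.
T (Q → S): β-rule — branch into F Q  //  T S.
  branch 1 (add F Q):
    T (¬P → (¬(T → Q) ↔ P)): β-rule — branch into F ¬P  //  T (¬(T → Q) ↔ P).
      branch 1.1 (add F ¬P):
        T (R ∨ T): β-rule — branch into T R  //  T T.
          branch 1.1.1 (add T R):
            ○ open, literals {P=true, Q=false, R=true, S=false}.
          branch 1.1.2 (add T T):
            ○ open, literals {P=true, Q=false, S=false, T=true}.
      branch 1.2 (add T (¬(T → Q) ↔ P)):
        T (R ∨ T): β-rule — branch into T R  //  T T.
          branch 1.2.1 (add T R):
            T (¬(T → Q) ↔ P): β-rule — branch into T ¬(T → Q), T P  //  F ¬(T → Q), F P.
              branch 1.2.1.1 (add T ¬(T → Q), T P):
                T ¬(T → Q): α-rule — add T T, F Q.
                ○ open, literals {P=true, Q=false, R=true, S=false, T=true}.
              branch 1.2.1.2 (add F ¬(T → Q), F P):
                F ¬(T → Q): β-rule — branch into F T  //  T Q.
                  branch 1.2.1.2.1 (add F T):
                    ○ open, literals {P=false, Q=false, R=true, S=false, T=false}.
                  branch 1.2.1.2.2 (add T Q):
                    × closes — contains both Q and ¬Q.
          branch 1.2.2 (add T T):
            T (¬(T → Q) ↔ P): β-rule — branch into T ¬(T → Q), T P  //  F ¬(T → Q), F P.
              branch 1.2.2.1 (add T ¬(T → Q), T P):
                T ¬(T → Q): α-rule — add T T, F Q.
                ○ open, literals {P=true, Q=false, S=false, T=true}.
              branch 1.2.2.2 (add F ¬(T → Q), F P):
                F ¬(T → Q): β-rule — branch into F T  //  T Q.
                  branch 1.2.2.2.1 (add F T):
                    × closes — contains both T and ¬T.
                  branch 1.2.2.2.2 (add T Q):
                    × closes — contains both Q and ¬Q.
  branch 2 (add T S):
    × closes — contains both S and ¬S.
4 branches closed, 5 open.
Each open branch fixes some atoms; the unmentioned ones are free. Counting distinct full assignments: branch {P=true, Q=false, R=true, S=false} (T) contributes 2 new; branch {P=true, Q=false, S=false, T=true} (R) contributes 1 new; branch {P=true, Q=false, R=true, S=false, T=true} (none free) contributes 0 new; branch {P=false, Q=false, R=true, S=false, T=false} (none free) contributes 1 new; branch {P=true, Q=false, S=false, T=true} (R) contributes 0 new. Total: 4.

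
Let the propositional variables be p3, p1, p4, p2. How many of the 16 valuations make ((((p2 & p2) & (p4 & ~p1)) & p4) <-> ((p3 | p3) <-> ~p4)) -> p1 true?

12

Initial set: {(((((p2 & p2) & (p4 & ~p1)) & p4) <-> ((p3 | p3) <-> ~p4)) -> p1)}.
(((((p2 & p2) & (p4 & ~p1)) & p4) <-> ((p3 | p3) <-> ~p4)) -> p1): β-rule — branch into ~((((p2 & p2) & (p4 & ~p1)) & p4) <-> ((p3 | p3) <-> ~p4))  //  p1.
  branch 1 (add ~((((p2 & p2) & (p4 & ~p1)) & p4) <-> ((p3 | p3) <-> ~p4))):
    ~((((p2 & p2) & (p4 & ~p1)) & p4) <-> ((p3 | p3) <-> ~p4)): β-rule — branch into (((p2 & p2) & (p4 & ~p1)) & p4), ~((p3 | p3) <-> ~p4)  //  ~(((p2 & p2) & (p4 & ~p1)) & p4), ((p3 | p3) <-> ~p4).
      branch 1.1 (add (((p2 & p2) & (p4 & ~p1)) & p4), ~((p3 | p3) <-> ~p4)):
        (((p2 & p2) & (p4 & ~p1)) & p4): α-rule — add ((p2 & p2) & (p4 & ~p1)), p4.
        ((p2 & p2) & (p4 & ~p1)): α-rule — add (p2 & p2), (p4 & ~p1).
        (p2 & p2): α-rule — add p2, p2.
        (p4 & ~p1): α-rule — add p4, ~p1.
        ~((p3 | p3) <-> ~p4): β-rule — branch into (p3 | p3), ~~p4  //  ~(p3 | p3), ~p4.
          branch 1.1.1 (add (p3 | p3), ~~p4):
            (p3 | p3): β-rule — branch into p3  //  p3.
              branch 1.1.1.1 (add p3):
                ○ open, literals {p1=F, p2=T, p3=T, p4=T}.
              branch 1.1.1.2 (add p3):
                ○ open, literals {p1=F, p2=T, p3=T, p4=T}.
          branch 1.1.2 (add ~(p3 | p3), ~p4):
            × closes — contains both p4 and ~p4.
      branch 1.2 (add ~(((p2 & p2) & (p4 & ~p1)) & p4), ((p3 | p3) <-> ~p4)):
        ~(((p2 & p2) & (p4 & ~p1)) & p4): β-rule — branch into ~((p2 & p2) & (p4 & ~p1))  //  ~p4.
          branch 1.2.1 (add ~((p2 & p2) & (p4 & ~p1))):
            ((p3 | p3) <-> ~p4): β-rule — branch into (p3 | p3), ~p4  //  ~(p3 | p3), ~~p4.
              branch 1.2.1.1 (add (p3 | p3), ~p4):
                ~((p2 & p2) & (p4 & ~p1)): β-rule — branch into ~(p2 & p2)  //  ~(p4 & ~p1).
                  branch 1.2.1.1.1 (add ~(p2 & p2)):
                    (p3 | p3): β-rule — branch into p3  //  p3.
                      branch 1.2.1.1.1.1 (add p3):
                        ~(p2 & p2): β-rule — branch into ~p2  //  ~p2.
                          branch 1.2.1.1.1.1.1 (add ~p2):
                            ○ open, literals {p2=F, p3=T, p4=F}.
                          branch 1.2.1.1.1.1.2 (add ~p2):
                            ○ open, literals {p2=F, p3=T, p4=F}.
                      branch 1.2.1.1.1.2 (add p3):
                        ~(p2 & p2): β-rule — branch into ~p2  //  ~p2.
                          branch 1.2.1.1.1.2.1 (add ~p2):
                            ○ open, literals {p2=F, p3=T, p4=F}.
                          branch 1.2.1.1.1.2.2 (add ~p2):
                            ○ open, literals {p2=F, p3=T, p4=F}.
                  branch 1.2.1.1.2 (add ~(p4 & ~p1)):
                    (p3 | p3): β-rule — branch into p3  //  p3.
                      branch 1.2.1.1.2.1 (add p3):
                        ~(p4 & ~p1): β-rule — branch into ~p4  //  ~~p1.
                          branch 1.2.1.1.2.1.1 (add ~p4):
                            ○ open, literals {p3=T, p4=F}.
                          branch 1.2.1.1.2.1.2 (add ~~p1):
                            ○ open, literals {p1=T, p3=T, p4=F}.
                      branch 1.2.1.1.2.2 (add p3):
                        ~(p4 & ~p1): β-rule — branch into ~p4  //  ~~p1.
                          branch 1.2.1.1.2.2.1 (add ~p4):
                            ○ open, literals {p3=T, p4=F}.
                          branch 1.2.1.1.2.2.2 (add ~~p1):
                            ○ open, literals {p1=T, p3=T, p4=F}.
              branch 1.2.1.2 (add ~(p3 | p3), ~~p4):
                ~(p3 | p3): α-rule — add ~p3, ~p3.
                ~((p2 & p2) & (p4 & ~p1)): β-rule — branch into ~(p2 & p2)  //  ~(p4 & ~p1).
                  branch 1.2.1.2.1 (add ~(p2 & p2)):
                    ~(p2 & p2): β-rule — branch into ~p2  //  ~p2.
                      branch 1.2.1.2.1.1 (add ~p2):
                        ○ open, literals {p2=F, p3=F, p4=T}.
                      branch 1.2.1.2.1.2 (add ~p2):
                        ○ open, literals {p2=F, p3=F, p4=T}.
                  branch 1.2.1.2.2 (add ~(p4 & ~p1)):
                    ~(p4 & ~p1): β-rule — branch into ~p4  //  ~~p1.
                      branch 1.2.1.2.2.1 (add ~p4):
                        × closes — contains both p4 and ~p4.
                      branch 1.2.1.2.2.2 (add ~~p1):
                        ○ open, literals {p1=T, p3=F, p4=T}.
          branch 1.2.2 (add ~p4):
            ((p3 | p3) <-> ~p4): β-rule — branch into (p3 | p3), ~p4  //  ~(p3 | p3), ~~p4.
              branch 1.2.2.1 (add (p3 | p3), ~p4):
                (p3 | p3): β-rule — branch into p3  //  p3.
                  branch 1.2.2.1.1 (add p3):
                    ○ open, literals {p3=T, p4=F}.
                  branch 1.2.2.1.2 (add p3):
                    ○ open, literals {p3=T, p4=F}.
              branch 1.2.2.2 (add ~(p3 | p3), ~~p4):
                × closes — contains both p4 and ~p4.
  branch 2 (add p1):
    ○ open, literals {p1=T}.
3 branches closed, 16 open.
Each open branch fixes some atoms; the unmentioned ones are free. Counting distinct full assignments: branch {p1=F, p2=T, p3=T, p4=T} (none free) contributes 1 new; branch {p1=F, p2=T, p3=T, p4=T} (none free) contributes 0 new; branch {p2=F, p3=T, p4=F} (p1) contributes 2 new; branch {p2=F, p3=T, p4=F} (p1) contributes 0 new; branch {p2=F, p3=T, p4=F} (p1) contributes 0 new; branch {p2=F, p3=T, p4=F} (p1) contributes 0 new; branch {p3=T, p4=F} (p1, p2) contributes 2 new; branch {p1=T, p3=T, p4=F} (p2) contributes 0 new; branch {p3=T, p4=F} (p1, p2) contributes 0 new; branch {p1=T, p3=T, p4=F} (p2) contributes 0 new; branch {p2=F, p3=F, p4=T} (p1) contributes 2 new; branch {p2=F, p3=F, p4=T} (p1) contributes 0 new; branch {p1=T, p3=F, p4=T} (p2) contributes 1 new; branch {p3=T, p4=F} (p1, p2) contributes 0 new; branch {p3=T, p4=F} (p1, p2) contributes 0 new; branch {p1=T} (p3, p4, p2) contributes 4 new. Total: 12.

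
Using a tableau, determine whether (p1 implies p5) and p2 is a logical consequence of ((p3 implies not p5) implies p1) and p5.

Initial set: {(((p3 implies not p5) implies p1) and p5); not ((p1 implies p5) and p2)}.
(((p3 implies not p5) implies p1) and p5): α-rule — add ((p3 implies not p5) implies p1), p5.
not ((p1 implies p5) and p2): β-rule — branch into not (p1 implies p5)  //  not p2.
  branch 1 (add not (p1 implies p5)):
    not (p1 implies p5): α-rule — add p1, not p5.
    × closes — contains both p5 and not p5.
  branch 2 (add not p2):
    ((p3 implies not p5) implies p1): β-rule — branch into not (p3 implies not p5)  //  p1.
      branch 2.1 (add not (p3 implies not p5)):
        not (p3 implies not p5): α-rule — add p3, not not p5.
        ○ open, literals {p2=false, p3=true, p5=true}.
      branch 2.2 (add p1):
        ○ open, literals {p1=true, p2=false, p5=true}.
1 branch closed, 2 open.
An open branch gives a countermodel: p2=false, p3=true, p5=true (unmentioned atoms arbitrary); the premises hold there but the conclusion fails.

No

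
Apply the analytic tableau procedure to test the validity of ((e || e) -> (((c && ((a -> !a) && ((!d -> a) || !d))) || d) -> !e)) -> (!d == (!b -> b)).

Not valid

Assume the negation and expand:
Initial set: {F (((e || e) -> (((c && ((a -> !a) && ((!d -> a) || !d))) || d) -> !e)) -> (!d == (!b -> b)))}.
F (((e || e) -> (((c && ((a -> !a) && ((!d -> a) || !d))) || d) -> !e)) -> (!d == (!b -> b))): α-rule — add T ((e || e) -> (((c && ((a -> !a) && ((!d -> a) || !d))) || d) -> !e)), F (!d == (!b -> b)).
T ((e || e) -> (((c && ((a -> !a) && ((!d -> a) || !d))) || d) -> !e)): β-rule — branch into F (e || e)  //  T (((c && ((a -> !a) && ((!d -> a) || !d))) || d) -> !e).
  branch 1 (add F (e || e)):
    F (e || e): α-rule — add F e, F e.
    F (!d == (!b -> b)): β-rule — branch into T !d, F (!b -> b)  //  F !d, T (!b -> b).
      branch 1.1 (add T !d, F (!b -> b)):
        F (!b -> b): α-rule — add T !b, F b.
        ○ open, literals {b=F, d=F, e=F}.
      branch 1.2 (add F !d, T (!b -> b)):
        T (!b -> b): β-rule — branch into F !b  //  T b.
          branch 1.2.1 (add F !b):
            ○ open, literals {b=T, d=T, e=F}.
          branch 1.2.2 (add T b):
            ○ open, literals {b=T, d=T, e=F}.
  branch 2 (add T (((c && ((a -> !a) && ((!d -> a) || !d))) || d) -> !e)):
    F (!d == (!b -> b)): β-rule — branch into T !d, F (!b -> b)  //  F !d, T (!b -> b).
      branch 2.1 (add T !d, F (!b -> b)):
        F (!b -> b): α-rule — add T !b, F b.
        T (((c && ((a -> !a) && ((!d -> a) || !d))) || d) -> !e): β-rule — branch into F ((c && ((a -> !a) && ((!d -> a) || !d))) || d)  //  T !e.
          branch 2.1.1 (add F ((c && ((a -> !a) && ((!d -> a) || !d))) || d)):
            F ((c && ((a -> !a) && ((!d -> a) || !d))) || d): α-rule — add F (c && ((a -> !a) && ((!d -> a) || !d))), F d.
            F (c && ((a -> !a) && ((!d -> a) || !d))): β-rule — branch into F c  //  F ((a -> !a) && ((!d -> a) || !d)).
              branch 2.1.1.1 (add F c):
                ○ open, literals {b=F, c=F, d=F}.
              branch 2.1.1.2 (add F ((a -> !a) && ((!d -> a) || !d))):
                F ((a -> !a) && ((!d -> a) || !d)): β-rule — branch into F (a -> !a)  //  F ((!d -> a) || !d).
                  branch 2.1.1.2.1 (add F (a -> !a)):
                    F (a -> !a): α-rule — add T a, F !a.
                    ○ open, literals {a=T, b=F, d=F}.
                  branch 2.1.1.2.2 (add F ((!d -> a) || !d)):
                    F ((!d -> a) || !d): α-rule — add F (!d -> a), F !d.
                    × closes — contains both d and !d.
          branch 2.1.2 (add T !e):
            ○ open, literals {b=F, d=F, e=F}.
      branch 2.2 (add F !d, T (!b -> b)):
        T (((c && ((a -> !a) && ((!d -> a) || !d))) || d) -> !e): β-rule — branch into F ((c && ((a -> !a) && ((!d -> a) || !d))) || d)  //  T !e.
          branch 2.2.1 (add F ((c && ((a -> !a) && ((!d -> a) || !d))) || d)):
            F ((c && ((a -> !a) && ((!d -> a) || !d))) || d): α-rule — add F (c && ((a -> !a) && ((!d -> a) || !d))), F d.
            × closes — contains both d and !d.
          branch 2.2.2 (add T !e):
            T (!b -> b): β-rule — branch into F !b  //  T b.
              branch 2.2.2.1 (add F !b):
                ○ open, literals {b=T, d=T, e=F}.
              branch 2.2.2.2 (add T b):
                ○ open, literals {b=T, d=T, e=F}.
2 branches closed, 8 open.
An open branch gives a countermodel: b=F, d=F, e=F (unmentioned atoms arbitrary); under it the original formula is false.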